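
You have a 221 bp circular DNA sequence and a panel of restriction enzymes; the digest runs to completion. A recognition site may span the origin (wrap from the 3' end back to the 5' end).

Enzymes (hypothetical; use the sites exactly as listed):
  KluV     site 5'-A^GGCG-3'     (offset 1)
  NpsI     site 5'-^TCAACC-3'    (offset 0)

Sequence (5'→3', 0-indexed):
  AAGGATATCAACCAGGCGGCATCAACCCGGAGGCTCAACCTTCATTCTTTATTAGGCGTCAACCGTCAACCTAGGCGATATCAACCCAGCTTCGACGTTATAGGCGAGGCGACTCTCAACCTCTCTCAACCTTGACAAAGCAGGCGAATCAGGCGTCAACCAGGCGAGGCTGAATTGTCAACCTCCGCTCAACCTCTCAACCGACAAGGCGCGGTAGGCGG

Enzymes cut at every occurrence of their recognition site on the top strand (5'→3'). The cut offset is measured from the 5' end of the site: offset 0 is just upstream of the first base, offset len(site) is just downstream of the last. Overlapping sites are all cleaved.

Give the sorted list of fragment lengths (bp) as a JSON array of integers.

[4,4,5,7,7,7,7,7,8,8,8,9,9,10,11,11,12,13,15,17,20,22]

Scan for sites:
  KluV AGGCG/1: at [13, 53, 72, 101, 106, 141, 150, 161, 206, 215] ⇒ [14, 54, 73, 102, 107, 142, 151, 162, 207, 216]
  NpsI TCAACC/0: at [7, 21, 34, 58, 65, 80, 115, 125, 155, 177, 188, 196] ⇒ [7, 21, 34, 58, 65, 80, 115, 125, 155, 177, 188, 196]

Pooled cuts: [7, 14, 21, 34, 54, 58, 65, 73, 80, 102, 107, 115, 125, 142, 151, 155, 162, 177, 188, 196, 207, 216]

Fragments:
  7→14: 7 bp
  14→21: 7 bp
  21→34: 13 bp
  34→54: 20 bp
  54→58: 4 bp
  58→65: 7 bp
  65→73: 8 bp
  73→80: 7 bp
  80→102: 22 bp
  102→107: 5 bp
  107→115: 8 bp
  115→125: 10 bp
  125→142: 17 bp
  142→151: 9 bp
  151→155: 4 bp
  155→162: 7 bp
  162→177: 15 bp
  177→188: 11 bp
  188→196: 8 bp
  196→207: 11 bp
  207→216: 9 bp
  216→7 (wrap): 221-216+7 = 12 bp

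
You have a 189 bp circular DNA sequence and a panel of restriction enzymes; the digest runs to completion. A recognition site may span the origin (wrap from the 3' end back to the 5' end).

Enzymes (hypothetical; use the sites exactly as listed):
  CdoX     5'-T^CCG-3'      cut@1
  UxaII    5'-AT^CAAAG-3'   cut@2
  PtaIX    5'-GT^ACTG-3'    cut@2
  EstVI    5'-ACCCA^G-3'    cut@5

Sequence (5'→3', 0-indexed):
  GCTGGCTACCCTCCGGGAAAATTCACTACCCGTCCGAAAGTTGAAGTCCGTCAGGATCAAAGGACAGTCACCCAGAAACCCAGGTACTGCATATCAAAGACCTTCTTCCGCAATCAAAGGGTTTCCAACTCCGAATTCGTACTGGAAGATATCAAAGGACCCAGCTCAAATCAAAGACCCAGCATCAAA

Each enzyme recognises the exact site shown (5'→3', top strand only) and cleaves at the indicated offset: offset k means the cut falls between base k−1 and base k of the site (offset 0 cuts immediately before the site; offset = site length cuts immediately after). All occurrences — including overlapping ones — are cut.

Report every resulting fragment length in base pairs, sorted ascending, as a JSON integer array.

[3,4,7,8,8,9,10,10,10,11,12,13,14,16,16,17,21]

Scan for sites:
  CdoX (TCCG, off=1): starts [11, 32, 46, 106, 129] → cuts [12, 33, 47, 107, 130]
  UxaII (ATCAAAG, off=2): starts [55, 92, 112, 150, 169, 183] → cuts [57, 94, 114, 152, 171, 185]
  PtaIX (GTACTG, off=2): starts [83, 138] → cuts [85, 140]
  EstVI (ACCCAG, off=5): starts [69, 77, 158, 176] → cuts [74, 82, 163, 181]

All cut coordinates (distinct, sorted): [12, 33, 47, 57, 74, 82, 85, 94, 107, 114, 130, 140, 152, 163, 171, 181, 185]

Fragments:
  12→33: 21 bp
  33→47: 14 bp
  47→57: 10 bp
  57→74: 17 bp
  74→82: 8 bp
  82→85: 3 bp
  85→94: 9 bp
  94→107: 13 bp
  107→114: 7 bp
  114→130: 16 bp
  130→140: 10 bp
  140→152: 12 bp
  152→163: 11 bp
  163→171: 8 bp
  171→181: 10 bp
  181→185: 4 bp
  185→12 (wrap): 189-185+12 = 16 bp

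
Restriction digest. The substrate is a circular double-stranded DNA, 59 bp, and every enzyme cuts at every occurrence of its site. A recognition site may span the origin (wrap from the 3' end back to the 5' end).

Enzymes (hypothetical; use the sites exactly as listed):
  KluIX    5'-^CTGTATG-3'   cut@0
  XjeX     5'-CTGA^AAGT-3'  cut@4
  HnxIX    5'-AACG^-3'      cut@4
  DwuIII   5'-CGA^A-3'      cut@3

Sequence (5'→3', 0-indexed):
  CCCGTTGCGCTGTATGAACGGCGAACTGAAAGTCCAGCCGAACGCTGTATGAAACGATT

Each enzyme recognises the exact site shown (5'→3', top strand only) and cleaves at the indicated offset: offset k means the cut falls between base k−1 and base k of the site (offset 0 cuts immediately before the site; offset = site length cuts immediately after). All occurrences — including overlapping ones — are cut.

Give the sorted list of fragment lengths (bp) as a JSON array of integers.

[3,4,5,11,12,12,12]

Scan for sites:
  KluIX CTGTATG/0: at [9, 44] ⇒ [9, 44]
  XjeX CTGAAAGT/4: at [25] ⇒ [29]
  HnxIX AACG/4: at [16, 40, 52] ⇒ [20, 44, 56]
  DwuIII CGAA/3: at [21, 38] ⇒ [24, 41]

Pooled cuts: [9, 20, 24, 29, 41, 44, 56]

Fragments:
  9→20: 11 bp
  20→24: 4 bp
  24→29: 5 bp
  29→41: 12 bp
  41→44: 3 bp
  44→56: 12 bp
  56→9 (wrap): 59-56+9 = 12 bp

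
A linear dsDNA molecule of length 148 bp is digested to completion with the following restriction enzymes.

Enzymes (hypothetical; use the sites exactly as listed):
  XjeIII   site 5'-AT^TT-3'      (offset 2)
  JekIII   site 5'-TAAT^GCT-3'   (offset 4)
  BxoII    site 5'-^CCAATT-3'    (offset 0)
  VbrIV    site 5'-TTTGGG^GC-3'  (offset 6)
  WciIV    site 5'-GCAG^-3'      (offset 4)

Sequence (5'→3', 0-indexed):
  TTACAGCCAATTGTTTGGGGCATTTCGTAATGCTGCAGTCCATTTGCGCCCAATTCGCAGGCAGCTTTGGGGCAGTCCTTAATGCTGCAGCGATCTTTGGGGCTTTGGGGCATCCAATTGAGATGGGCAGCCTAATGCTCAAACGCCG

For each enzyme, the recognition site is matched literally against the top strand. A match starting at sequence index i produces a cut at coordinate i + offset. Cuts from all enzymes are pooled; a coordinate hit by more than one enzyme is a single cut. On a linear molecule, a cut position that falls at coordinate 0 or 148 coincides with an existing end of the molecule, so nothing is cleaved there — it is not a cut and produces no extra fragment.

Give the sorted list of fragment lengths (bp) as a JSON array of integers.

Site scan:
  XjeIII ATTT/2: at [21, 41] ⇒ [23, 43]
  JekIII TAATGCT/4: at [27, 79, 132] ⇒ [31, 83, 136]
  BxoII CCAATT/0: at [6, 49, 113] ⇒ [6, 49, 113]
  VbrIV TTTGGGGC/6: at [13, 65, 95, 103] ⇒ [19, 71, 101, 109]
  WciIV GCAG/4: at [34, 56, 60, 71, 86, 126] ⇒ [38, 60, 64, 75, 90, 130]

All cut coordinates (distinct, sorted): [6, 19, 23, 31, 38, 43, 49, 60, 64, 71, 75, 83, 90, 101, 109, 113, 130, 136]

Fragments:
  [0,6): 6 bp
  [6,19): 13 bp
  [19,23): 4 bp
  [23,31): 8 bp
  [31,38): 7 bp
  [38,43): 5 bp
  [43,49): 6 bp
  [49,60): 11 bp
  [60,64): 4 bp
  [64,71): 7 bp
  [71,75): 4 bp
  [75,83): 8 bp
  [83,90): 7 bp
  [90,101): 11 bp
  [101,109): 8 bp
  [109,113): 4 bp
  [113,130): 17 bp
  [130,136): 6 bp
  [136,148): 12 bp

[4,4,4,4,5,6,6,6,7,7,7,8,8,8,11,11,12,13,17]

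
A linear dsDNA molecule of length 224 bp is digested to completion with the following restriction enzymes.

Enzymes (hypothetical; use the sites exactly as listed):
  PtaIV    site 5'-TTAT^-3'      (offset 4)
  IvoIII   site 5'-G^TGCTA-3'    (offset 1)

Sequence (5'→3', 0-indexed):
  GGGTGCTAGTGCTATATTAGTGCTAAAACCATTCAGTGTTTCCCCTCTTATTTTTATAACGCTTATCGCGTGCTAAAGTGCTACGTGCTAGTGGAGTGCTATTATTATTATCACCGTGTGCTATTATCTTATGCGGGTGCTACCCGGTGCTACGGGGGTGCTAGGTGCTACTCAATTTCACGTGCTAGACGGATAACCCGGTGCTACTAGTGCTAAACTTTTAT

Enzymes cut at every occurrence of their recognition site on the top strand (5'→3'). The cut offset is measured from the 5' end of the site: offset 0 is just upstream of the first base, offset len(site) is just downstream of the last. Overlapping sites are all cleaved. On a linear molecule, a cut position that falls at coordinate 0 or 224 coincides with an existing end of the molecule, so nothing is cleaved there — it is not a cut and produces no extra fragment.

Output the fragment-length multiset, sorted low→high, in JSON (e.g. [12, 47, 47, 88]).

Site scan:
  PtaIV (TTAT, off=4): starts [47, 53, 62, 101, 104, 107, 123, 128, 220] → cuts [51, 57, 66, 105, 108, 111, 127, 132] (position 224 is a terminus of the linear molecule — no cut)
  IvoIII (GTGCTA, off=1): starts [2, 8, 19, 69, 77, 84, 95, 117, 136, 146, 157, 164, 181, 200, 209] → cuts [3, 9, 20, 70, 78, 85, 96, 118, 137, 147, 158, 165, 182, 201, 210]

Pooled cuts: [3, 9, 20, 51, 57, 66, 70, 78, 85, 96, 105, 108, 111, 118, 127, 132, 137, 147, 158, 165, 182, 201, 210]

Fragment lengths:
  [0,3): 3 bp
  [3,9): 6 bp
  [9,20): 11 bp
  [20,51): 31 bp
  [51,57): 6 bp
  [57,66): 9 bp
  [66,70): 4 bp
  [70,78): 8 bp
  [78,85): 7 bp
  [85,96): 11 bp
  [96,105): 9 bp
  [105,108): 3 bp
  [108,111): 3 bp
  [111,118): 7 bp
  [118,127): 9 bp
  [127,132): 5 bp
  [132,137): 5 bp
  [137,147): 10 bp
  [147,158): 11 bp
  [158,165): 7 bp
  [165,182): 17 bp
  [182,201): 19 bp
  [201,210): 9 bp
  [210,224): 14 bp

[3,3,3,4,5,5,6,6,7,7,7,8,9,9,9,9,10,11,11,11,14,17,19,31]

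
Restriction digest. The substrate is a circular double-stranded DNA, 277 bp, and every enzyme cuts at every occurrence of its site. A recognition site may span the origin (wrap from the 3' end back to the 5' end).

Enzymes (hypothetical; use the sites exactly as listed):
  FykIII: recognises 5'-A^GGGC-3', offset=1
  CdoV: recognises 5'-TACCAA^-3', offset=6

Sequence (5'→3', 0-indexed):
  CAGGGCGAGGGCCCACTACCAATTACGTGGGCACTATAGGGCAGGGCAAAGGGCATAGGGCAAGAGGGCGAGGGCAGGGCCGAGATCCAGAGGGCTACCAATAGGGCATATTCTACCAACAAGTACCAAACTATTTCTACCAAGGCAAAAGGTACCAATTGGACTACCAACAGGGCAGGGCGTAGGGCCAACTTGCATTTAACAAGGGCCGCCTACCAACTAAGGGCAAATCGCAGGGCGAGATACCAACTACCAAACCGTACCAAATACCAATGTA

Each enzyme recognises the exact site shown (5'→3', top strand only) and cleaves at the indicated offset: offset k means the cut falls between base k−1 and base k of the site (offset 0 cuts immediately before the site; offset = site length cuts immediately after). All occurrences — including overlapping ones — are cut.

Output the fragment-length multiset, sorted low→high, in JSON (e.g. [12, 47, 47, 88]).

[2,2,4,5,5,5,6,6,6,7,7,7,7,7,8,10,10,10,12,12,14,14,14,14,15,15,16,16,21]

Scan for sites:
  FykIII AGGGC/1: at [1, 7, 37, 42, 49, 56, 64, 70, 75, 90, 102, 171, 176, 183, 204, 222, 234] ⇒ [2, 8, 38, 43, 50, 57, 65, 71, 76, 91, 103, 172, 177, 184, 205, 223, 235]
  CdoV TACCAA/6: at [16, 95, 113, 123, 137, 152, 164, 213, 243, 250, 260, 267] ⇒ [22, 101, 119, 129, 143, 158, 170, 219, 249, 256, 266, 273]

Pooled cuts: [2, 8, 22, 38, 43, 50, 57, 65, 71, 76, 91, 101, 103, 119, 129, 143, 158, 170, 172, 177, 184, 205, 219, 223, 235, 249, 256, 266, 273]

Fragment lengths:
  2→8: 6 bp
  8→22: 14 bp
  22→38: 16 bp
  38→43: 5 bp
  43→50: 7 bp
  50→57: 7 bp
  57→65: 8 bp
  65→71: 6 bp
  71→76: 5 bp
  76→91: 15 bp
  91→101: 10 bp
  101→103: 2 bp
  103→119: 16 bp
  119→129: 10 bp
  129→143: 14 bp
  143→158: 15 bp
  158→170: 12 bp
  170→172: 2 bp
  172→177: 5 bp
  177→184: 7 bp
  184→205: 21 bp
  205→219: 14 bp
  219→223: 4 bp
  223→235: 12 bp
  235→249: 14 bp
  249→256: 7 bp
  256→266: 10 bp
  266→273: 7 bp
  273→2 (wrap): 277-273+2 = 6 bp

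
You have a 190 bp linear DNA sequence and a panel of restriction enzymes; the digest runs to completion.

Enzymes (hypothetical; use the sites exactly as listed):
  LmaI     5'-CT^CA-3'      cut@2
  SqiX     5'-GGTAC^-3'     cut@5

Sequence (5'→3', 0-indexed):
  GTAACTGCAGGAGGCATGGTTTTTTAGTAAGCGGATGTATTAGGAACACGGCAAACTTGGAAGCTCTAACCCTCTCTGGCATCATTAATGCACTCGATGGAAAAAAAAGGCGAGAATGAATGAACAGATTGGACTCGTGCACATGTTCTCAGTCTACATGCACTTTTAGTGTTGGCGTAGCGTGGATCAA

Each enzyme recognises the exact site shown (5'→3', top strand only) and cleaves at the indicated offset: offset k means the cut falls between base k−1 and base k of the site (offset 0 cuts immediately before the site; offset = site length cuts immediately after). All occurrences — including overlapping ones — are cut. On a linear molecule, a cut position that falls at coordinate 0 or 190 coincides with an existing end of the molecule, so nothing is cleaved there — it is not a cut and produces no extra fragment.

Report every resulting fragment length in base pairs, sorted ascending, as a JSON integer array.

Scan for sites:
  LmaI (CTCA, off=2): starts [147] → cuts [149]
  SqiX (GGTAC, off=5): no sites

Pooled cuts: [149]

Fragment lengths:
  [0,149): 149 bp
  [149,190): 41 bp

[41,149]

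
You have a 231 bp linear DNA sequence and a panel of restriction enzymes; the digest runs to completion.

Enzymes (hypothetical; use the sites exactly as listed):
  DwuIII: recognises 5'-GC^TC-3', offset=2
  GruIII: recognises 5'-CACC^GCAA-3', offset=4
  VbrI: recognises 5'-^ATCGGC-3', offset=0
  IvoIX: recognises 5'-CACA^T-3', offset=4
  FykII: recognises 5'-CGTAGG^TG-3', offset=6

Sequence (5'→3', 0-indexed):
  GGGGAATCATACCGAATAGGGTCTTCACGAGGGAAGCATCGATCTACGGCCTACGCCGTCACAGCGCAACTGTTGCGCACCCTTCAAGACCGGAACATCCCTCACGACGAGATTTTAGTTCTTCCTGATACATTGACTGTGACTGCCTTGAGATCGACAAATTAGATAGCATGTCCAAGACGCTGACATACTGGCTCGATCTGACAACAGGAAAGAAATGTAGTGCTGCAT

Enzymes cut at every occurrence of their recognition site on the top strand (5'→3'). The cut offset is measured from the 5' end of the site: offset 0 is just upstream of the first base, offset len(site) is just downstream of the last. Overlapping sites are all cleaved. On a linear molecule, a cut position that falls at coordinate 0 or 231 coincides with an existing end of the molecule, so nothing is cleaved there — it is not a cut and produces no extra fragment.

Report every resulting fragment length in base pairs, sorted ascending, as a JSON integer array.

Site scan:
  DwuIII (GCTC, off=2): starts [193] → cuts [195]
  GruIII (CACCGCAA, off=4): no sites
  VbrI (ATCGGC, off=0): no sites
  IvoIX (CACAT, off=4): no sites
  FykII (CGTAGGTG, off=6): no sites

All cut coordinates (distinct, sorted): [195]

Fragment lengths:
  [0,195): 195 bp
  [195,231): 36 bp

[36,195]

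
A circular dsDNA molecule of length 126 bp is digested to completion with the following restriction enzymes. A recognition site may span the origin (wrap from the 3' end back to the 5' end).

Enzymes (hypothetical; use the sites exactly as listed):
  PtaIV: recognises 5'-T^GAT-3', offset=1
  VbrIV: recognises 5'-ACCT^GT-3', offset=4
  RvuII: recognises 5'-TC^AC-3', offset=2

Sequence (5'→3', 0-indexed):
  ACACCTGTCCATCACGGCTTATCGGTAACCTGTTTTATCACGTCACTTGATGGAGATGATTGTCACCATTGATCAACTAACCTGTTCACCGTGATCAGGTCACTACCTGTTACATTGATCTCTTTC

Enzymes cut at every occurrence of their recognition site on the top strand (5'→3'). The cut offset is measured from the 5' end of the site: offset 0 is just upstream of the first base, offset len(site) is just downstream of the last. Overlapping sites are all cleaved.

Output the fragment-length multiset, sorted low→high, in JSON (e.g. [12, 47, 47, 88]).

[4,4,5,5,6,6,7,7,7,8,8,9,9,10,13,18]

Scan for sites:
  PtaIV (TGAT, off=1): starts [47, 56, 69, 91, 115] → cuts [48, 57, 70, 92, 116]
  VbrIV (ACCTGT, off=4): starts [2, 27, 79, 104] → cuts [6, 31, 83, 108]
  RvuII (TCAC, off=2): starts [11, 37, 42, 62, 85, 99, 124] → cuts [0, 13, 39, 44, 64, 87, 101]

Pooled cuts: [0, 6, 13, 31, 39, 44, 48, 57, 64, 70, 83, 87, 92, 101, 108, 116]

Fragment lengths:
  0→6: 6 bp
  6→13: 7 bp
  13→31: 18 bp
  31→39: 8 bp
  39→44: 5 bp
  44→48: 4 bp
  48→57: 9 bp
  57→64: 7 bp
  64→70: 6 bp
  70→83: 13 bp
  83→87: 4 bp
  87→92: 5 bp
  92→101: 9 bp
  101→108: 7 bp
  108→116: 8 bp
  116→0 (wrap): 126-116+0 = 10 bp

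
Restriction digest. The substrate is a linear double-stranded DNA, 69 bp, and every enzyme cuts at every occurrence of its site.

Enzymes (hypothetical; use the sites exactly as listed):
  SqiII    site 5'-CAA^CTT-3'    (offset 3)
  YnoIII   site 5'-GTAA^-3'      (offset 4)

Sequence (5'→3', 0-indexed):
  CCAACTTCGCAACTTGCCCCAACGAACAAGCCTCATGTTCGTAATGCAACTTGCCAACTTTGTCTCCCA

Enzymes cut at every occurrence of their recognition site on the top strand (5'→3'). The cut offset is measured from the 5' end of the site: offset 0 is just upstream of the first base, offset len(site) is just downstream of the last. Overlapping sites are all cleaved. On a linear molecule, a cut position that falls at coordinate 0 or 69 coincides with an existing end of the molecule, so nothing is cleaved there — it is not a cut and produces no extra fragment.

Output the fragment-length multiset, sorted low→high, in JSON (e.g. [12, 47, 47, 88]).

[4,5,8,8,12,32]

Scan for sites:
  SqiII CAACTT/3: at [1, 9, 46, 54] ⇒ [4, 12, 49, 57]
  YnoIII GTAA/4: at [40] ⇒ [44]

All cut coordinates (distinct, sorted): [4, 12, 44, 49, 57]

Fragment lengths:
  [0,4): 4 bp
  [4,12): 8 bp
  [12,44): 32 bp
  [44,49): 5 bp
  [49,57): 8 bp
  [57,69): 12 bp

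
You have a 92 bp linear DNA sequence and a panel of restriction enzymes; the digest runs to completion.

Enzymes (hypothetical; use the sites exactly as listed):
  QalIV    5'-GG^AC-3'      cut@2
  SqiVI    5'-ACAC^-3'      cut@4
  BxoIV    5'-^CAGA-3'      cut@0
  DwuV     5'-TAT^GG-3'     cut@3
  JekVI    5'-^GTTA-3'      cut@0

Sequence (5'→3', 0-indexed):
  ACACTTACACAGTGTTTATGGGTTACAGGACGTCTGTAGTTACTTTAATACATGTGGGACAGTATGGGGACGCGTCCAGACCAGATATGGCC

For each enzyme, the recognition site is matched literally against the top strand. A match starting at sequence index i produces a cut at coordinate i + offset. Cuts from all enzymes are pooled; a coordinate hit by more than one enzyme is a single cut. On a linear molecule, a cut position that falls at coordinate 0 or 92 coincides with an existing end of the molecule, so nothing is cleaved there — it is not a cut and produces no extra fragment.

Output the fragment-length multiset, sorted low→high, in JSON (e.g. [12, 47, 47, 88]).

[2,4,4,4,5,6,7,7,7,8,9,9,20]

Per-enzyme occurrences:
  QalIV (GGAC, off=2): starts [27, 56, 67] → cuts [29, 58, 69]
  SqiVI (ACAC, off=4): starts [0, 6] → cuts [4, 10]
  BxoIV (CAGA, off=0): starts [76, 81] → cuts [76, 81]
  DwuV (TATGG, off=3): starts [16, 62, 85] → cuts [19, 65, 88]
  JekVI (GTTA, off=0): starts [21, 38] → cuts [21, 38]

All cut coordinates (distinct, sorted): [4, 10, 19, 21, 29, 38, 58, 65, 69, 76, 81, 88]

Fragment lengths:
  [0,4): 4 bp
  [4,10): 6 bp
  [10,19): 9 bp
  [19,21): 2 bp
  [21,29): 8 bp
  [29,38): 9 bp
  [38,58): 20 bp
  [58,65): 7 bp
  [65,69): 4 bp
  [69,76): 7 bp
  [76,81): 5 bp
  [81,88): 7 bp
  [88,92): 4 bp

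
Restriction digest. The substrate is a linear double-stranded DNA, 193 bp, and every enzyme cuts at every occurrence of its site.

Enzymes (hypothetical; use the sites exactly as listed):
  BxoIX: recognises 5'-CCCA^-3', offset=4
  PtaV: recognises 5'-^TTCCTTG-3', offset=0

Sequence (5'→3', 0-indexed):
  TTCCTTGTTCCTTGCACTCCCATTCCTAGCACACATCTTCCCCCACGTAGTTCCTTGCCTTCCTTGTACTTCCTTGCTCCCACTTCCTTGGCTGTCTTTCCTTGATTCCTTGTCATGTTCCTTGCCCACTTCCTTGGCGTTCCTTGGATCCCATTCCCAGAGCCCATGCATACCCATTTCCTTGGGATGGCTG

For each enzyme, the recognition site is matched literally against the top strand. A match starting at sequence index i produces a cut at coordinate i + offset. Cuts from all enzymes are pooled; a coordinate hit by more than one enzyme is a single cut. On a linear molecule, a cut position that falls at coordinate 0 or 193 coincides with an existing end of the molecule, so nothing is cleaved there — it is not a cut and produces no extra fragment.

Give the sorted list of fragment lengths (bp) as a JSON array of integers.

[1,1,1,5,6,7,7,8,9,10,10,10,11,12,13,14,14,15,16,23]

Scan for sites:
  BxoIX (CCCA, off=4): starts [18, 41, 78, 124, 149, 155, 162, 172] → cuts [22, 45, 82, 128, 153, 159, 166, 176]
  PtaV (TTCCTTG, off=0): starts [0, 7, 50, 59, 69, 83, 97, 105, 117, 129, 139, 177] → cuts [7, 50, 59, 69, 83, 97, 105, 117, 129, 139, 177] (position 0 is a terminus of the linear molecule — no cut)

Pooled cuts: [7, 22, 45, 50, 59, 69, 82, 83, 97, 105, 117, 128, 129, 139, 153, 159, 166, 176, 177]

Fragment lengths:
  [0,7): 7 bp
  [7,22): 15 bp
  [22,45): 23 bp
  [45,50): 5 bp
  [50,59): 9 bp
  [59,69): 10 bp
  [69,82): 13 bp
  [82,83): 1 bp
  [83,97): 14 bp
  [97,105): 8 bp
  [105,117): 12 bp
  [117,128): 11 bp
  [128,129): 1 bp
  [129,139): 10 bp
  [139,153): 14 bp
  [153,159): 6 bp
  [159,166): 7 bp
  [166,176): 10 bp
  [176,177): 1 bp
  [177,193): 16 bp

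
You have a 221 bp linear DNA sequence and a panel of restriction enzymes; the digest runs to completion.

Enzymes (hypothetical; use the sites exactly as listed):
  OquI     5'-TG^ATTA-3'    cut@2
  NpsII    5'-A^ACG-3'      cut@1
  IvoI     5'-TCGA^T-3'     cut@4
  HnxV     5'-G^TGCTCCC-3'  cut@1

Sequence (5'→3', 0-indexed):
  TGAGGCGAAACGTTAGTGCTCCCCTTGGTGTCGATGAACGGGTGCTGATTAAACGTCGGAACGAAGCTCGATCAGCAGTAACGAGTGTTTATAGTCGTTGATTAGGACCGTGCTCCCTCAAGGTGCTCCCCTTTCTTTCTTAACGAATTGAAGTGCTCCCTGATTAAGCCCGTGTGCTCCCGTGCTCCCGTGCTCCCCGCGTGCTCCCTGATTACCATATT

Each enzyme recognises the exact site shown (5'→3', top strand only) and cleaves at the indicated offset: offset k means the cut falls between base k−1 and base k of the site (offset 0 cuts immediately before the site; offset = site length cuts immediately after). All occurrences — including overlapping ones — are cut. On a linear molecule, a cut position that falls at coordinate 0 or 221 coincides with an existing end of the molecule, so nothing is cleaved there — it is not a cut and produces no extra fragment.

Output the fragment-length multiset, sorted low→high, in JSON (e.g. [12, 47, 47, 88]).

Scan for sites:
  OquI (TGATTA, off=2): starts [45, 98, 160, 208] → cuts [47, 100, 162, 210]
  NpsII (AACG, off=1): starts [8, 36, 51, 59, 79, 141] → cuts [9, 37, 52, 60, 80, 142]
  IvoI (TCGAT, off=4): starts [30, 67] → cuts [34, 71]
  HnxV (GTGCTCCC, off=1): starts [15, 109, 122, 152, 173, 181, 189, 200] → cuts [16, 110, 123, 153, 174, 182, 190, 201]

All cut coordinates (distinct, sorted): [9, 16, 34, 37, 47, 52, 60, 71, 80, 100, 110, 123, 142, 153, 162, 174, 182, 190, 201, 210]

Fragments:
  [0,9): 9 bp
  [9,16): 7 bp
  [16,34): 18 bp
  [34,37): 3 bp
  [37,47): 10 bp
  [47,52): 5 bp
  [52,60): 8 bp
  [60,71): 11 bp
  [71,80): 9 bp
  [80,100): 20 bp
  [100,110): 10 bp
  [110,123): 13 bp
  [123,142): 19 bp
  [142,153): 11 bp
  [153,162): 9 bp
  [162,174): 12 bp
  [174,182): 8 bp
  [182,190): 8 bp
  [190,201): 11 bp
  [201,210): 9 bp
  [210,221): 11 bp

[3,5,7,8,8,8,9,9,9,9,10,10,11,11,11,11,12,13,18,19,20]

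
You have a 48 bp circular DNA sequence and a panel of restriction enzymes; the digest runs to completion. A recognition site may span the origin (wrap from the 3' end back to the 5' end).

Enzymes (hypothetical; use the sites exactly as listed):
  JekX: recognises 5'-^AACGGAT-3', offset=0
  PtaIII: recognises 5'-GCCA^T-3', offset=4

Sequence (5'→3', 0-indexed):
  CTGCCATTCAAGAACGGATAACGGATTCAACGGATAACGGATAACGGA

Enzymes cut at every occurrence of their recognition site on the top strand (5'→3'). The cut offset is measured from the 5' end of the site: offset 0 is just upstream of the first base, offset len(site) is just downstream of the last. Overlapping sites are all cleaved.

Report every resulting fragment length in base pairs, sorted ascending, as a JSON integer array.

Site scan:
  JekX (AACGGAT, off=0): starts [12, 19, 28, 35] → cuts [12, 19, 28, 35]
  PtaIII (GCCAT, off=4): starts [2] → cuts [6]

Pooled cuts: [6, 12, 19, 28, 35]

Fragments:
  6→12: 6 bp
  12→19: 7 bp
  19→28: 9 bp
  28→35: 7 bp
  35→6 (wrap): 48-35+6 = 19 bp

[6,7,7,9,19]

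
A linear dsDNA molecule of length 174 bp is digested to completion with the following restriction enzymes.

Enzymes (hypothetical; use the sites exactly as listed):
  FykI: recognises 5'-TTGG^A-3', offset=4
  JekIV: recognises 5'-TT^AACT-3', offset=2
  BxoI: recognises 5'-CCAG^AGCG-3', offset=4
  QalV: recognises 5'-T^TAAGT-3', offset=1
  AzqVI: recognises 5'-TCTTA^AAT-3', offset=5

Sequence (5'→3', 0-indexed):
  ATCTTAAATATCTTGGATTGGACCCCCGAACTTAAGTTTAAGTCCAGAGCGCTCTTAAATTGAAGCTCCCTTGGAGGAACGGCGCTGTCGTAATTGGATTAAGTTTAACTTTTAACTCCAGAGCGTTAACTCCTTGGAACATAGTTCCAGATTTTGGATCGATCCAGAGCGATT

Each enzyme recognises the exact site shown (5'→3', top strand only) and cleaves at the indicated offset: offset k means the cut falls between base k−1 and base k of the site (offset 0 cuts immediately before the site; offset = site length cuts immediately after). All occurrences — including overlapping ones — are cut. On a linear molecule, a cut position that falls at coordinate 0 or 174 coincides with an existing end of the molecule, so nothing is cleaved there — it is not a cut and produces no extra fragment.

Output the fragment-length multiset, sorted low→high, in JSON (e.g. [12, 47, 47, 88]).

Site scan:
  FykI TTGGA/4: at [12, 17, 70, 93, 133, 153] ⇒ [16, 21, 74, 97, 137, 157]
  JekIV TTAACT/2: at [104, 111, 125] ⇒ [106, 113, 127]
  BxoI CCAGAGCG/4: at [43, 117, 163] ⇒ [47, 121, 167]
  QalV TTAAGT/1: at [31, 37, 98] ⇒ [32, 38, 99]
  AzqVI TCTTAAAT/5: at [1, 52] ⇒ [6, 57]

All cut coordinates (distinct, sorted): [6, 16, 21, 32, 38, 47, 57, 74, 97, 99, 106, 113, 121, 127, 137, 157, 167]

Fragment lengths:
  [0,6): 6 bp
  [6,16): 10 bp
  [16,21): 5 bp
  [21,32): 11 bp
  [32,38): 6 bp
  [38,47): 9 bp
  [47,57): 10 bp
  [57,74): 17 bp
  [74,97): 23 bp
  [97,99): 2 bp
  [99,106): 7 bp
  [106,113): 7 bp
  [113,121): 8 bp
  [121,127): 6 bp
  [127,137): 10 bp
  [137,157): 20 bp
  [157,167): 10 bp
  [167,174): 7 bp

[2,5,6,6,6,7,7,7,8,9,10,10,10,10,11,17,20,23]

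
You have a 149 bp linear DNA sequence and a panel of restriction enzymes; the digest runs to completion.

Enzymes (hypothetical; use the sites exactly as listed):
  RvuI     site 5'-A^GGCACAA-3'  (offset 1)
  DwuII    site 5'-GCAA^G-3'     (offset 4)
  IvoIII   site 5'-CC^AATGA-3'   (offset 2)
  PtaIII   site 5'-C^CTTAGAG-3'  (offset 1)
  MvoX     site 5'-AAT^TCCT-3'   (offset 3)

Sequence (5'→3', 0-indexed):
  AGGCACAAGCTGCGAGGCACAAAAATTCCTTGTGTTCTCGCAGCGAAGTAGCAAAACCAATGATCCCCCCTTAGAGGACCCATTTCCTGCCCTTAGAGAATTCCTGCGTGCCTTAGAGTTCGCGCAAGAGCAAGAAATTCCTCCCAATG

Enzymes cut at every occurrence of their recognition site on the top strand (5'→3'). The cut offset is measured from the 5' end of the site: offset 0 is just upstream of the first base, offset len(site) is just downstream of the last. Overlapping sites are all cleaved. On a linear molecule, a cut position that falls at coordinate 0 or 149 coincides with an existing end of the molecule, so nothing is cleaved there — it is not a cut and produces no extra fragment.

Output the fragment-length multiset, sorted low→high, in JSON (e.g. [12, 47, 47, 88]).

Scan for sites:
  RvuI (AGGCACAA, off=1): starts [0, 14] → cuts [1, 15]
  DwuII (GCAAG, off=4): starts [123, 129] → cuts [127, 133]
  IvoIII (CCAATGA, off=2): starts [56] → cuts [58]
  PtaIII (CCTTAGAG, off=1): starts [68, 90, 110] → cuts [69, 91, 111]
  MvoX (AATTCCT, off=3): starts [23, 98, 135] → cuts [26, 101, 138]

Pooled cuts: [1, 15, 26, 58, 69, 91, 101, 111, 127, 133, 138]

Fragments:
  [0,1): 1 bp
  [1,15): 14 bp
  [15,26): 11 bp
  [26,58): 32 bp
  [58,69): 11 bp
  [69,91): 22 bp
  [91,101): 10 bp
  [101,111): 10 bp
  [111,127): 16 bp
  [127,133): 6 bp
  [133,138): 5 bp
  [138,149): 11 bp

[1,5,6,10,10,11,11,11,14,16,22,32]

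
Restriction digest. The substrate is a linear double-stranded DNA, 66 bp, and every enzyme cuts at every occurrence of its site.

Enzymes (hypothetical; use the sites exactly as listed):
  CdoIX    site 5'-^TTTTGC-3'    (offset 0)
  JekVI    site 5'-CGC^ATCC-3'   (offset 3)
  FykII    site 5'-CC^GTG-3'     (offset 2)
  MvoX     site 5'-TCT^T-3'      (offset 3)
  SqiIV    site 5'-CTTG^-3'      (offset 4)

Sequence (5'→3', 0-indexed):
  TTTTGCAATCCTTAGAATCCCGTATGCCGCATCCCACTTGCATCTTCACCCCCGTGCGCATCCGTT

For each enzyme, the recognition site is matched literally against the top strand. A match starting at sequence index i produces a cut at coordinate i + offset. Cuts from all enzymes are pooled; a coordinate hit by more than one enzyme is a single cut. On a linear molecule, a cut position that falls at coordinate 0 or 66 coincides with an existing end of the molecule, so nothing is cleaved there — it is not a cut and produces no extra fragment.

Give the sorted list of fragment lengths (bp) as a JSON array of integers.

Scan for sites:
  CdoIX TTTTGC/0: at [0] ⇒ [] (position 0 is a terminus of the linear molecule — no cut)
  JekVI CGCATCC/3: at [27, 56] ⇒ [30, 59]
  FykII CCGTG/2: at [51] ⇒ [53]
  MvoX TCTT/3: at [42] ⇒ [45]
  SqiIV CTTG/4: at [36] ⇒ [40]

Pooled cuts: [30, 40, 45, 53, 59]

Fragment lengths:
  [0,30): 30 bp
  [30,40): 10 bp
  [40,45): 5 bp
  [45,53): 8 bp
  [53,59): 6 bp
  [59,66): 7 bp

[5,6,7,8,10,30]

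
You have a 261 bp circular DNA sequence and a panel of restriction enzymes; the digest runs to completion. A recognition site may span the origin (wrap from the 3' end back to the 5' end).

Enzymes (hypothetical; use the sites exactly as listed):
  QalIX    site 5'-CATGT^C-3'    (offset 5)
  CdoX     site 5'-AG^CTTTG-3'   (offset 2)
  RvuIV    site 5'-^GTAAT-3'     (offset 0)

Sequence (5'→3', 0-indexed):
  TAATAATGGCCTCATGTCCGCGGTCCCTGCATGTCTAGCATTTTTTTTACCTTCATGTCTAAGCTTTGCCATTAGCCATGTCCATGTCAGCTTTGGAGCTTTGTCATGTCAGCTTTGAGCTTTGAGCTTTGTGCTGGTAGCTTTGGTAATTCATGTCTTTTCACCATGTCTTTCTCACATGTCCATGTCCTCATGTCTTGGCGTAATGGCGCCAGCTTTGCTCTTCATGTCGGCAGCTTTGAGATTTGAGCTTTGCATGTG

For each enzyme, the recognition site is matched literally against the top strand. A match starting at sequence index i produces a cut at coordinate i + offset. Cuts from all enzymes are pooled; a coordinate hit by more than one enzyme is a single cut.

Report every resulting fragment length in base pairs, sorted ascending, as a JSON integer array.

Scan for sites:
  QalIX CATGTC/5: at [12, 29, 53, 76, 82, 104, 151, 164, 177, 183, 191, 225] ⇒ [17, 34, 58, 81, 87, 109, 156, 169, 182, 188, 196, 230]
  CdoX AGCTTTG/2: at [61, 88, 96, 110, 117, 124, 138, 213, 234, 248] ⇒ [63, 90, 98, 112, 119, 126, 140, 215, 236, 250]
  RvuIV GTAAT/0: at [145, 202, 260] ⇒ [145, 202, 260]

All cut coordinates (distinct, sorted): [17, 34, 58, 63, 81, 87, 90, 98, 109, 112, 119, 126, 140, 145, 156, 169, 182, 188, 196, 202, 215, 230, 236, 250, 260]

Fragment lengths:
  17→34: 17 bp
  34→58: 24 bp
  58→63: 5 bp
  63→81: 18 bp
  81→87: 6 bp
  87→90: 3 bp
  90→98: 8 bp
  98→109: 11 bp
  109→112: 3 bp
  112→119: 7 bp
  119→126: 7 bp
  126→140: 14 bp
  140→145: 5 bp
  145→156: 11 bp
  156→169: 13 bp
  169→182: 13 bp
  182→188: 6 bp
  188→196: 8 bp
  196→202: 6 bp
  202→215: 13 bp
  215→230: 15 bp
  230→236: 6 bp
  236→250: 14 bp
  250→260: 10 bp
  260→17 (wrap): 261-260+17 = 18 bp

[3,3,5,5,6,6,6,6,7,7,8,8,10,11,11,13,13,13,14,14,15,17,18,18,24]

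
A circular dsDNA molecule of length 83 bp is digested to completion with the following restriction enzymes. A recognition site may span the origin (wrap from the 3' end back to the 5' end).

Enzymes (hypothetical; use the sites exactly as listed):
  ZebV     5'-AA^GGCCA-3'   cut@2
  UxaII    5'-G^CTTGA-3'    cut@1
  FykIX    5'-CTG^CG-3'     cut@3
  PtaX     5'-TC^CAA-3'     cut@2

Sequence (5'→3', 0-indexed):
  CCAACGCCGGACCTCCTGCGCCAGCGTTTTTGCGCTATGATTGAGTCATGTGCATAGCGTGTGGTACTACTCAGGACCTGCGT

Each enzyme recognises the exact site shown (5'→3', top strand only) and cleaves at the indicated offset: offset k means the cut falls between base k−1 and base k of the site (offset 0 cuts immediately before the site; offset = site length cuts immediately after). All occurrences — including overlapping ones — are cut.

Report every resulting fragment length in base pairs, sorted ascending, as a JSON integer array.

Scan for sites:
  ZebV (AAGGCCA, off=2): no sites
  UxaII (GCTTGA, off=1): no sites
  FykIX CTGCG/3: at [15, 77] ⇒ [18, 80]
  PtaX TCCAA/2: at [82] ⇒ [1]

Pooled cuts: [1, 18, 80]

Fragments:
  1→18: 17 bp
  18→80: 62 bp
  80→1 (wrap): 83-80+1 = 4 bp

[4,17,62]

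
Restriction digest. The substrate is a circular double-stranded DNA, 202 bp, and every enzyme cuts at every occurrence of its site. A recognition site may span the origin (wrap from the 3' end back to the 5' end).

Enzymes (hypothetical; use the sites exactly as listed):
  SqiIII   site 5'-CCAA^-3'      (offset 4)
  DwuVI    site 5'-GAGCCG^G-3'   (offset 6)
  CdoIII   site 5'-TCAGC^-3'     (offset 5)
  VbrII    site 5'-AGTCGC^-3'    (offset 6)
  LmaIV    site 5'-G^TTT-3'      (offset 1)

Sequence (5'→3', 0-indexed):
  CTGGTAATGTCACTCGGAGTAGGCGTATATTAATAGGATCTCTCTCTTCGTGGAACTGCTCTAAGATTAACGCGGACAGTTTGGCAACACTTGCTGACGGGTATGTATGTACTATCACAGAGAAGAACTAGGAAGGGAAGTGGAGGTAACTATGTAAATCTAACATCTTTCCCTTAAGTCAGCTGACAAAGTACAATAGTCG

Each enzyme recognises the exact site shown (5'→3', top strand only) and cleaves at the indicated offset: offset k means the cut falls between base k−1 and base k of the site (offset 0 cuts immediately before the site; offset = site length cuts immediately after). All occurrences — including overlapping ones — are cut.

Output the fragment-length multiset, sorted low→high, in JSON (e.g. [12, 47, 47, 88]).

Per-enzyme occurrences:
  SqiIII (CCAA, off=4): no sites
  DwuVI (GAGCCGG, off=6): no sites
  CdoIII TCAGC/5: at [178] ⇒ [183]
  VbrII AGTCGC/6: at [197] ⇒ [1]
  LmaIV GTTT/1: at [78] ⇒ [79]

All cut coordinates (distinct, sorted): [1, 79, 183]

Fragments:
  1→79: 78 bp
  79→183: 104 bp
  183→1 (wrap): 202-183+1 = 20 bp

[20,78,104]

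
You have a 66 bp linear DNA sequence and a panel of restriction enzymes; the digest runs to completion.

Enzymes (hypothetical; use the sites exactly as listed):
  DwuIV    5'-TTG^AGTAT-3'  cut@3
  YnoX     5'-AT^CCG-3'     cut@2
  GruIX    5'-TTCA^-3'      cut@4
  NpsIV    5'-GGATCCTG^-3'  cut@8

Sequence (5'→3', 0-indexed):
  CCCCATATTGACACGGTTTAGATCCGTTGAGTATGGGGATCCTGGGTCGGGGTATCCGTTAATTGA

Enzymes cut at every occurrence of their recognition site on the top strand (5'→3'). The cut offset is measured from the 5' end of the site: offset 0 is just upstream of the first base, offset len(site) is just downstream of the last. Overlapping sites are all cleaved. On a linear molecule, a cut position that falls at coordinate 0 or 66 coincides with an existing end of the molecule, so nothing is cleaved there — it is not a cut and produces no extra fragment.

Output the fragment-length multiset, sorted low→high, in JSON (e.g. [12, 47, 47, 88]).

[6,11,11,15,23]

Per-enzyme occurrences:
  DwuIV (TTGAGTAT, off=3): starts [26] → cuts [29]
  YnoX (ATCCG, off=2): starts [21, 53] → cuts [23, 55]
  GruIX (TTCA, off=4): no sites
  NpsIV (GGATCCTG, off=8): starts [36] → cuts [44]

All cut coordinates (distinct, sorted): [23, 29, 44, 55]

Fragments:
  [0,23): 23 bp
  [23,29): 6 bp
  [29,44): 15 bp
  [44,55): 11 bp
  [55,66): 11 bp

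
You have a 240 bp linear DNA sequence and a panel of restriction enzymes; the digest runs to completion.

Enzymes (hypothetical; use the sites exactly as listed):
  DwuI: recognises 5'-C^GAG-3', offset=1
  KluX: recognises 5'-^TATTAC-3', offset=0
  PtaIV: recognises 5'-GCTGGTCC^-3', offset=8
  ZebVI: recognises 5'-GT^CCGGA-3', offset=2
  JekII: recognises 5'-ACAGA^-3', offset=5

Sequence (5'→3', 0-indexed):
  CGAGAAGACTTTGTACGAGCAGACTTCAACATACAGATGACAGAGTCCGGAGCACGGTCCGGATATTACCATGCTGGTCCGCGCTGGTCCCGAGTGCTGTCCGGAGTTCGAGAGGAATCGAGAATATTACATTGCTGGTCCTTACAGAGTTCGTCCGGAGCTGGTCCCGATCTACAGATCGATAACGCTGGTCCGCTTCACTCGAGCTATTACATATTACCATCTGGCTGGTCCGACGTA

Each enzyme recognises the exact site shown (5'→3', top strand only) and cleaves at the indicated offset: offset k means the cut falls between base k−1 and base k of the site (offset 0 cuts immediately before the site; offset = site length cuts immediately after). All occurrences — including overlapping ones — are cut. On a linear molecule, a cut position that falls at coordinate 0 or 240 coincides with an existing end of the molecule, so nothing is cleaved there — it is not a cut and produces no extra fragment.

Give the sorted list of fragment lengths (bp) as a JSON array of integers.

Site scan:
  DwuI CGAG/1: at [0, 15, 90, 108, 118, 202] ⇒ [1, 16, 91, 109, 119, 203]
  KluX TATTAC/0: at [63, 124, 207, 214] ⇒ [63, 124, 207, 214]
  PtaIV GCTGGTCC/8: at [72, 82, 133, 159, 186, 226] ⇒ [80, 90, 141, 167, 194, 234]
  ZebVI GTCCGGA/2: at [44, 56, 98, 152] ⇒ [46, 58, 100, 154]
  JekII ACAGA/5: at [32, 39, 143, 173] ⇒ [37, 44, 148, 178]

All cut coordinates (distinct, sorted): [1, 16, 37, 44, 46, 58, 63, 80, 90, 91, 100, 109, 119, 124, 141, 148, 154, 167, 178, 194, 203, 207, 214, 234]

Fragment lengths:
  [0,1): 1 bp
  [1,16): 15 bp
  [16,37): 21 bp
  [37,44): 7 bp
  [44,46): 2 bp
  [46,58): 12 bp
  [58,63): 5 bp
  [63,80): 17 bp
  [80,90): 10 bp
  [90,91): 1 bp
  [91,100): 9 bp
  [100,109): 9 bp
  [109,119): 10 bp
  [119,124): 5 bp
  [124,141): 17 bp
  [141,148): 7 bp
  [148,154): 6 bp
  [154,167): 13 bp
  [167,178): 11 bp
  [178,194): 16 bp
  [194,203): 9 bp
  [203,207): 4 bp
  [207,214): 7 bp
  [214,234): 20 bp
  [234,240): 6 bp

[1,1,2,4,5,5,6,6,7,7,7,9,9,9,10,10,11,12,13,15,16,17,17,20,21]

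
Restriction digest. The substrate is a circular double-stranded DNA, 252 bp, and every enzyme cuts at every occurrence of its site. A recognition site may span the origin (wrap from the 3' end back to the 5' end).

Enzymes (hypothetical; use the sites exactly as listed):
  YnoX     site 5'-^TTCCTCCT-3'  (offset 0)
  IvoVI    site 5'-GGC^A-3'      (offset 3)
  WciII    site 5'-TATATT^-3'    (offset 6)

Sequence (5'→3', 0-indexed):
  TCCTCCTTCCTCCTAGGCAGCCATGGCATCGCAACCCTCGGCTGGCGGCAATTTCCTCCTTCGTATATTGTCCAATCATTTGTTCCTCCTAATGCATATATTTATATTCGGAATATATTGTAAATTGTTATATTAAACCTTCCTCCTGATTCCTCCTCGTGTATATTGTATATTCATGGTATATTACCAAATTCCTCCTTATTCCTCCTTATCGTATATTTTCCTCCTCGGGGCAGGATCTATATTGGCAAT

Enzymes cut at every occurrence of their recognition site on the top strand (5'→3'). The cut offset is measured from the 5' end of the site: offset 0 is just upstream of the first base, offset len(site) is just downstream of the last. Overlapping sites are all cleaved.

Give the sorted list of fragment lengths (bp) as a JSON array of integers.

[2,3,3,5,6,6,7,7,9,10,10,11,11,12,12,13,14,15,17,18,19,20,22]

Scan for sites:
  YnoX TTCCTCCT/0: at [6, 52, 82, 139, 149, 191, 201, 220, 251] ⇒ [6, 52, 82, 139, 149, 191, 201, 220, 251]
  IvoVI GGCA/3: at [15, 24, 46, 231, 246] ⇒ [18, 27, 49, 234, 249]
  WciII TATATT/6: at [63, 96, 102, 113, 128, 161, 168, 179, 214, 240] ⇒ [69, 102, 108, 119, 134, 167, 174, 185, 220, 246]

All cut coordinates (distinct, sorted): [6, 18, 27, 49, 52, 69, 82, 102, 108, 119, 134, 139, 149, 167, 174, 185, 191, 201, 220, 234, 246, 249, 251]

Fragment lengths:
  6→18: 12 bp
  18→27: 9 bp
  27→49: 22 bp
  49→52: 3 bp
  52→69: 17 bp
  69→82: 13 bp
  82→102: 20 bp
  102→108: 6 bp
  108→119: 11 bp
  119→134: 15 bp
  134→139: 5 bp
  139→149: 10 bp
  149→167: 18 bp
  167→174: 7 bp
  174→185: 11 bp
  185→191: 6 bp
  191→201: 10 bp
  201→220: 19 bp
  220→234: 14 bp
  234→246: 12 bp
  246→249: 3 bp
  249→251: 2 bp
  251→6 (wrap): 252-251+6 = 7 bp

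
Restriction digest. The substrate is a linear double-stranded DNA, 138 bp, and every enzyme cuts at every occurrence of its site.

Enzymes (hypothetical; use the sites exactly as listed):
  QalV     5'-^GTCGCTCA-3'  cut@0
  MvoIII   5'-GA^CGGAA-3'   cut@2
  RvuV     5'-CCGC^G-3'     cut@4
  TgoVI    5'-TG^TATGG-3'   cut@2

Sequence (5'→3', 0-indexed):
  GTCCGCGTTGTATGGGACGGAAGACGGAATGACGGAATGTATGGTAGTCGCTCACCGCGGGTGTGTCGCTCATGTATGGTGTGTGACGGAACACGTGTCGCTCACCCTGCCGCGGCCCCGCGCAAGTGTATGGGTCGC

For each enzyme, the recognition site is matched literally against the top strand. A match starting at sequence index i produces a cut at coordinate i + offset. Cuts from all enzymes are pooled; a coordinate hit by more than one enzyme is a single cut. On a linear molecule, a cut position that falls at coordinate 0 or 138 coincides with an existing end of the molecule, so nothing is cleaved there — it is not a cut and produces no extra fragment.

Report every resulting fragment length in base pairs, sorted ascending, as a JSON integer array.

[4,6,6,7,7,7,7,7,8,8,10,10,10,12,12,17]

Scan for sites:
  QalV (GTCGCTCA, off=0): starts [46, 64, 96] → cuts [46, 64, 96]
  MvoIII (GACGGAA, off=2): starts [15, 22, 30, 84] → cuts [17, 24, 32, 86]
  RvuV (CCGCG, off=4): starts [2, 54, 109, 117] → cuts [6, 58, 113, 121]
  TgoVI (TGTATGG, off=2): starts [8, 37, 72, 126] → cuts [10, 39, 74, 128]

Pooled cuts: [6, 10, 17, 24, 32, 39, 46, 58, 64, 74, 86, 96, 113, 121, 128]

Fragments:
  [0,6): 6 bp
  [6,10): 4 bp
  [10,17): 7 bp
  [17,24): 7 bp
  [24,32): 8 bp
  [32,39): 7 bp
  [39,46): 7 bp
  [46,58): 12 bp
  [58,64): 6 bp
  [64,74): 10 bp
  [74,86): 12 bp
  [86,96): 10 bp
  [96,113): 17 bp
  [113,121): 8 bp
  [121,128): 7 bp
  [128,138): 10 bp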